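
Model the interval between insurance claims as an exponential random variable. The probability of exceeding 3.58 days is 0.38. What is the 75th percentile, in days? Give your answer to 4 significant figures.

5.129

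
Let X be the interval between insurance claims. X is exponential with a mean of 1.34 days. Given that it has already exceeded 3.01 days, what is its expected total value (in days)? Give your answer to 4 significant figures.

The rate is λ = 1/1.34 = 0.746269 per day.
By memorylessness, E[X | X > 3.01] = 3.01 + 1/λ = 3.01 + 1.34 = 4.35 days.

4.350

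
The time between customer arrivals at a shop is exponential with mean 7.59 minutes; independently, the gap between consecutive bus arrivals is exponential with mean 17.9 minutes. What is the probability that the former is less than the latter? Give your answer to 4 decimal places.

0.7022

λ_1 = 1/7.59 = 0.131752, λ_2 = 1/17.9 = 0.0558659.
For independent exponentials, P(the former < the latter) = λ_1/(λ_1+λ_2) = 0.131752/0.187618 ≈ 0.7022.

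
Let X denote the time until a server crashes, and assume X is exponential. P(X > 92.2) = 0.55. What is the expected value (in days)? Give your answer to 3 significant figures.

154

e^(−λ·92.2) = 0.55 ⇒ λ = −ln(0.55)/92.2 = 0.00648413.
Mean = 1/λ = 154.223 days.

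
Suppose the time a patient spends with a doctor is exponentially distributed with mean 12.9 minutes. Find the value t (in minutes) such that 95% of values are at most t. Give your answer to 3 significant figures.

The rate is λ = 1/12.9 = 0.0775194 per minute.
Set 1 − e^(−λt) = 0.95, so t = −ln(0.05)/λ = 2.9957/0.0775194 ≈ 38.6449 minutes.

38.6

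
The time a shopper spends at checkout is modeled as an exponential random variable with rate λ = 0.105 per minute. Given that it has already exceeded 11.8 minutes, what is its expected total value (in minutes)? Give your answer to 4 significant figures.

21.32

By memorylessness, E[X | X > 11.8] = 11.8 + 1/λ = 11.8 + 9.52381 = 21.3238 minutes.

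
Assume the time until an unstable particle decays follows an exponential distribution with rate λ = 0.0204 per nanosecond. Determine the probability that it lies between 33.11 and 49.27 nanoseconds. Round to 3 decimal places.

0.143

P(33.11 < X < 49.27) = e^(−λ·33.11) − e^(−λ·49.27) = 0.50893 − 0.36601 ≈ 0.143.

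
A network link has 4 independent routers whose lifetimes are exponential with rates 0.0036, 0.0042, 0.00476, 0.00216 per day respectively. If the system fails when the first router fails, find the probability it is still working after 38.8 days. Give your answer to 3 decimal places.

0.565

The time to first failure is exponential with rate Σλ = 0.0036 + 0.0042 + 0.00476 + 0.00216 = 0.01472.
P(min > 38.8) = e^(−0.01472·38.8) = e^(−0.57114) ≈ 0.565.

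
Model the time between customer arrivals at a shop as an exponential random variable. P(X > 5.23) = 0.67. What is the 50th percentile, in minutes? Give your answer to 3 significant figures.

e^(−λ·5.23) = 0.67 ⇒ λ = −ln(0.67)/5.23 = 0.0765731.
50th percentile: 1 − e^(−λt) = 0.5, t = −ln(0.5)/λ = 9.05209 minutes.

9.05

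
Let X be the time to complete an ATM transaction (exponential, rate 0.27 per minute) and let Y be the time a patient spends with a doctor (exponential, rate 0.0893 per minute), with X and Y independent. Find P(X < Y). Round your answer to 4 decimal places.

λ_1 = 0.27, λ_2 = 0.0893.
For independent exponentials, P(X < Y) = λ_1/(λ_1+λ_2) = 0.27/0.3593 ≈ 0.7515.

0.7515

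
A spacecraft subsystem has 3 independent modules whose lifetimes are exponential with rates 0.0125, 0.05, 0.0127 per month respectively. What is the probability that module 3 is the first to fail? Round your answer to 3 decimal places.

0.169

The time to first failure is exponential with rate Σλ = 0.0125 + 0.05 + 0.0127 = 0.0752.
P(module 3 first) = λ_3/Σλ = 0.0127/0.0752 ≈ 0.169.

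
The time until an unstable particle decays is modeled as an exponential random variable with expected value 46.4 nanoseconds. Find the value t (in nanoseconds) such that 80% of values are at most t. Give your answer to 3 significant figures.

The rate is λ = 1/46.4 = 0.0215517 per nanosecond.
Set 1 − e^(−λt) = 0.8, so t = −ln(0.2)/λ = 1.6094/0.0215517 ≈ 74.6779 nanoseconds.

74.7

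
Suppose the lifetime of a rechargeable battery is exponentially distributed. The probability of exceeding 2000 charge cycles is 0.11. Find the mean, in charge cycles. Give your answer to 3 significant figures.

e^(−λ·2000) = 0.11 ⇒ λ = −ln(0.11)/2000 = 0.00110364.
Mean = 1/λ = 906.095 charge cycles.

906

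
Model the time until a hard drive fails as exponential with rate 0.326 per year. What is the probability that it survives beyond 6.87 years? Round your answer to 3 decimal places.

0.106

P(X > 6.87) = e^(−λ·6.87) = e^(−2.2396) ≈ 0.106.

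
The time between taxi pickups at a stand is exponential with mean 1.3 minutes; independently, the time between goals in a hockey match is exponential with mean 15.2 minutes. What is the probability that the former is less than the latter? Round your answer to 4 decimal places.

0.9212

λ_1 = 1/1.3 = 0.769231, λ_2 = 1/15.2 = 0.0657895.
For independent exponentials, P(the former < the latter) = λ_1/(λ_1+λ_2) = 0.769231/0.83502 ≈ 0.9212.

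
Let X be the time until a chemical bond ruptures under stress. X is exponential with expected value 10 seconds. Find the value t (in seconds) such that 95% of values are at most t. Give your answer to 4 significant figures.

29.96

The rate is λ = 1/10 = 0.1 per second.
Set 1 − e^(−λt) = 0.95, so t = −ln(0.05)/λ = 2.9957/0.1 ≈ 29.9573 seconds.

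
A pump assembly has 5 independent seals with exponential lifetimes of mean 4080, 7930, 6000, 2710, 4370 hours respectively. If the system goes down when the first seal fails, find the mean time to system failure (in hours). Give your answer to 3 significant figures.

881

The first failure time is exponential with rate Σλ_i = 1/4080 + 1/7930 + 1/6000 + 1/2710 + 1/4370 = 0.0011357 per hour.
E[min] = 1/Σλ = 1/0.0011357 = 880.511 hours.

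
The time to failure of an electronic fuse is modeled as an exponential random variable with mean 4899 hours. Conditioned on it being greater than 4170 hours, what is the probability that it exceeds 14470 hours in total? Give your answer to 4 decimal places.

The rate is λ = 1/4899 = 0.000204123 per hour.
By the memoryless property, P(X > 4170+10300 | X > 4170) = P(X > 10300).
P(X > 10300) = e^(−2.1025) ≈ 0.1222.

0.1222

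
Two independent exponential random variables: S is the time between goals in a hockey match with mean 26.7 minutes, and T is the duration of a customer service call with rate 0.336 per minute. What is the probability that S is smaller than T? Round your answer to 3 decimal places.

λ_1 = 1/26.7 = 0.0374532, λ_2 = 0.336.
For independent exponentials, P(S < T) = λ_1/(λ_1+λ_2) = 0.0374532/0.373453 ≈ 0.100.

0.100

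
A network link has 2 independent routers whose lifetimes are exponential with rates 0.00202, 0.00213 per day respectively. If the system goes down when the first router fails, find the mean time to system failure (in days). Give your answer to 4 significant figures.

The time to first failure is exponential with rate Σλ = 0.00202 + 0.00213 = 0.00415.
E[min] = 1/Σλ = 1/0.00415 = 240.964 days.

241.0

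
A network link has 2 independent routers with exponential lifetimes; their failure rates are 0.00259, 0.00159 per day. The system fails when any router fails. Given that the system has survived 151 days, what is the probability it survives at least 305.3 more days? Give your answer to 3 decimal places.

Time to first failure ~ Exp(Σλ) with Σλ = 0.00418.
By memorylessness, P(T > 151+305.3 | T > 151) = P(T > 305.3) = e^(−0.00418·305.3) ≈ 0.279.

0.279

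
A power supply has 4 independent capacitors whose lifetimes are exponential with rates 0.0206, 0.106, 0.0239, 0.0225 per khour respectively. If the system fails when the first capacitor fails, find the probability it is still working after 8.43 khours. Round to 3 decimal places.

0.233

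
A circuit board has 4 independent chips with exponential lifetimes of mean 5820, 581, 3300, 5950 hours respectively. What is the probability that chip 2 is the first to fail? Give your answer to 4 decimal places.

Rates: λ_i = 1/mean_i → 0.000171821, 0.00172117, 0.00030303, 0.000168067; Σλ = 0.00236409.
P(chip 2 first) = λ_2/Σλ = 0.00172117/0.00236409 ≈ 0.7280.

0.7280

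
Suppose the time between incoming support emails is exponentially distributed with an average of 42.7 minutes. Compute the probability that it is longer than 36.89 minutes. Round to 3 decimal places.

0.422

The rate is λ = 1/42.7 = 0.0234192 per minute.
P(X > 36.89) = e^(−λ·36.89) = e^(−0.86393) ≈ 0.422.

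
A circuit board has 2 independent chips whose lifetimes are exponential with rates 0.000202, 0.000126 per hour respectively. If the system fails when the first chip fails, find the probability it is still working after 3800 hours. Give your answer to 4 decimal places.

0.2875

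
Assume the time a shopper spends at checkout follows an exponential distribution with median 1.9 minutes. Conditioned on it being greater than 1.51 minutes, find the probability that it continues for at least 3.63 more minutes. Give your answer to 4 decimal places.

For an exponential, median = ln(2)/λ, so λ = ln 2 / 1.9 = 0.364814 per minute.
By the memoryless property, P(X > 1.51+3.63 | X > 1.51) = P(X > 3.63).
P(X > 3.63) = e^(−1.3243) ≈ 0.2660.

0.2660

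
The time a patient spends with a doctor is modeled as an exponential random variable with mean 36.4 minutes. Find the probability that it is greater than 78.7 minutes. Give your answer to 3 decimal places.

0.115

The rate is λ = 1/36.4 = 0.0274725 per minute.
P(X > 78.7) = e^(−λ·78.7) = e^(−2.1621) ≈ 0.115.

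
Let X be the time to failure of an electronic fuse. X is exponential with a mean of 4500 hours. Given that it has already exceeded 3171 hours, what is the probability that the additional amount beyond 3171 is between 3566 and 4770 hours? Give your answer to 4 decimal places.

0.1063

The rate is λ = 1/4500 = 0.000222222 per hour.
Memoryless: the residual past 3171 is again Exp(λ).
P(3566 < residual < 4770) = e^(−λ·3566) − e^(−λ·4770) = 0.45274 − 0.34646 ≈ 0.1063.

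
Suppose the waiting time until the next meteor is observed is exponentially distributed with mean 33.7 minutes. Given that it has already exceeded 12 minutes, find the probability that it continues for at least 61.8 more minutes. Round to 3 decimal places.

The rate is λ = 1/33.7 = 0.0296736 per minute.
P(X > s+t | X > s) = e^(−λ(s+t))/e^(−λs) = e^(−λt), independent of s = 12.
P(X > 61.8) = e^(−1.8338) ≈ 0.160.

0.160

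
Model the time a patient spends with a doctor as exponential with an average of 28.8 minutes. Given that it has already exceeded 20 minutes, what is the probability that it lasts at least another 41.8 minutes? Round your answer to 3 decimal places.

0.234

The rate is λ = 1/28.8 = 0.0347222 per minute.
By the memoryless property, P(X > 20+41.8 | X > 20) = P(X > 41.8).
P(X > 41.8) = e^(−1.4514) ≈ 0.234.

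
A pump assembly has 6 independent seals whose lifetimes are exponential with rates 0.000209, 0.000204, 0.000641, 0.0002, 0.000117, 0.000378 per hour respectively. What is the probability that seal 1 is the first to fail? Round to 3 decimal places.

The time to first failure is exponential with rate Σλ = 0.000209 + 0.000204 + 0.000641 + 0.0002 + 0.000117 + 0.000378 = 0.001749.
P(seal 1 first) = λ_1/Σλ = 0.000209/0.001749 ≈ 0.119.

0.119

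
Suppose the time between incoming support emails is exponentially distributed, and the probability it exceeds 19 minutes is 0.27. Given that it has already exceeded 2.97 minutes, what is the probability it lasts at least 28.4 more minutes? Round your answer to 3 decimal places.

0.141

From e^(−λ·19) = 0.27, λ = −ln(0.27)/19 = 0.0689123.
Memoryless: P(X > 2.97+28.4 | X > 2.97) = P(X > 28.4) = e^(−0.0689123·28.4) ≈ 0.141.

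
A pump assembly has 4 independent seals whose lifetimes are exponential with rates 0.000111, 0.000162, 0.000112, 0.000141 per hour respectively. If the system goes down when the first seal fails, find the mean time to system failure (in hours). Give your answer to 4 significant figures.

1901

The time to first failure is exponential with rate Σλ = 0.000111 + 0.000162 + 0.000112 + 0.000141 = 0.000526.
E[min] = 1/Σλ = 1/0.000526 = 1901.14 hours.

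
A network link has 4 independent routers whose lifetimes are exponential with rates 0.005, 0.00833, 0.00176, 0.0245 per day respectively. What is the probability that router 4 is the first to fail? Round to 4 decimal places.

0.6188

The time to first failure is exponential with rate Σλ = 0.005 + 0.00833 + 0.00176 + 0.0245 = 0.03959.
P(router 4 first) = λ_4/Σλ = 0.0245/0.03959 ≈ 0.6188.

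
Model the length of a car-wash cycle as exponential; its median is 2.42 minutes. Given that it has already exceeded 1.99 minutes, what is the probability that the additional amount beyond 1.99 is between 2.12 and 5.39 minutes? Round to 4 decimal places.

For an exponential, median = ln(2)/λ, so λ = ln 2 / 2.42 = 0.286424 per minute.
Memoryless: the residual past 1.99 is again Exp(λ).
P(2.12 < residual < 5.39) = e^(−λ·2.12) − e^(−λ·5.39) = 0.54486 − 0.21356 ≈ 0.3313.

0.3313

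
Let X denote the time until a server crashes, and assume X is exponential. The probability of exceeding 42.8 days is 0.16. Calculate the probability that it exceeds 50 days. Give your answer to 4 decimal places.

0.1176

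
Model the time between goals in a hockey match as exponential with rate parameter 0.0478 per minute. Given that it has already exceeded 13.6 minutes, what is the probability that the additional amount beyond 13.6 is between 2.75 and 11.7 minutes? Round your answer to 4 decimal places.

0.3052

Memoryless: the residual past 13.6 is again Exp(λ).
P(2.75 < residual < 11.7) = e^(−λ·2.75) − e^(−λ·11.7) = 0.87682 − 0.57163 ≈ 0.3052.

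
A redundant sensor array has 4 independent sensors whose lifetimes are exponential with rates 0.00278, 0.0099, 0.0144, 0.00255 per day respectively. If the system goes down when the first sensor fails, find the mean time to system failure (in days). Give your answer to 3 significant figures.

The time to first failure is exponential with rate Σλ = 0.00278 + 0.0099 + 0.0144 + 0.00255 = 0.02963.
E[min] = 1/Σλ = 1/0.02963 = 33.7496 days.

33.7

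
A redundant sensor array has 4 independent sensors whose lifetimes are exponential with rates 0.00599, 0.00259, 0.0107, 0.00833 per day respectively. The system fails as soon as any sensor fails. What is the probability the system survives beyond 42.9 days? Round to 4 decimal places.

0.3059

The time to first failure is exponential with rate Σλ = 0.00599 + 0.00259 + 0.0107 + 0.00833 = 0.02761.
P(min > 42.9) = e^(−0.02761·42.9) = e^(−1.1845) ≈ 0.3059.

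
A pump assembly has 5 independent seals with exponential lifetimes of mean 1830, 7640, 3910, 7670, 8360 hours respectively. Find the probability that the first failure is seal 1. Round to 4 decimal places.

0.4619

Rates: λ_i = 1/mean_i → 0.000546448, 0.00013089, 0.000255754, 0.000130378, 0.000119617; Σλ = 0.00118309.
P(seal 1 first) = λ_1/Σλ = 0.000546448/0.00118309 ≈ 0.4619.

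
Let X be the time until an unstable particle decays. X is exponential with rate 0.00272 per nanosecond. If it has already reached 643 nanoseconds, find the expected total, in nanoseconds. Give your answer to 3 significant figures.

By memorylessness, E[X | X > 643] = 643 + 1/λ = 643 + 367.647 = 1010.65 nanoseconds.

1010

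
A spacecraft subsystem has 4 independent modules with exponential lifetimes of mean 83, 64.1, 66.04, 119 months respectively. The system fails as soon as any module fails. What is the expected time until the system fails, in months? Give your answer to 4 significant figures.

19.53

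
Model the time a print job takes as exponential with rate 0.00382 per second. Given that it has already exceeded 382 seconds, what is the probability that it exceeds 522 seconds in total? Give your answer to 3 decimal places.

P(X > s+t | X > s) = e^(−λ(s+t))/e^(−λs) = e^(−λt), independent of s = 382.
P(X > 140) = e^(−0.5348) ≈ 0.586.

0.586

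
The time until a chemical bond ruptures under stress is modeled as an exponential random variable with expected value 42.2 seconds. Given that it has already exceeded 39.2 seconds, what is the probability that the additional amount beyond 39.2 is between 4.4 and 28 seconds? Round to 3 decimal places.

The rate is λ = 1/42.2 = 0.0236967 per second.
Memoryless: the residual past 39.2 is again Exp(λ).
P(4.4 < residual < 28) = e^(−λ·4.4) − e^(−λ·28) = 0.90099 − 0.51504 ≈ 0.386.

0.386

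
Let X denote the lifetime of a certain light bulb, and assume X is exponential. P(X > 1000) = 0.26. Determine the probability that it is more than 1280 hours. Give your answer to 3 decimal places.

0.178

e^(−λ·1000) = 0.26 ⇒ λ = −ln(0.26)/1000 = 0.00134707.
P(X > 1280) = e^(−0.00134707·1280) = e^(−1.7243) ≈ 0.178.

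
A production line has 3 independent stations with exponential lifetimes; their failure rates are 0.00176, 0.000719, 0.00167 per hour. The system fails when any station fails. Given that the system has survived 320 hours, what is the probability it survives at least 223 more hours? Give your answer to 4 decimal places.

0.3964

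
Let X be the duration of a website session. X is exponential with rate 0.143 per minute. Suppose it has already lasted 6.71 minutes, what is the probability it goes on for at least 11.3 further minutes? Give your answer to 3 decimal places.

0.199

The exponential is memoryless, so the remaining time is again Exp(λ): the condition X > 6.71 is irrelevant.
P(X > 11.3) = e^(−1.6159) ≈ 0.199.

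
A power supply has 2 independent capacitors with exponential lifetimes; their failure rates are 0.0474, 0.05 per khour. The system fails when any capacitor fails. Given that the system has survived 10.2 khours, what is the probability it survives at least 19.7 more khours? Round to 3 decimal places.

0.147

Time to first failure ~ Exp(Σλ) with Σλ = 0.0974.
By memorylessness, P(T > 10.2+19.7 | T > 10.2) = P(T > 19.7) = e^(−0.0974·19.7) ≈ 0.147.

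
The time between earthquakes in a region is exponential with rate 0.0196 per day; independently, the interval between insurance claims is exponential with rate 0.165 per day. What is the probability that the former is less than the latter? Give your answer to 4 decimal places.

0.1062

λ_1 = 0.0196, λ_2 = 0.165.
For independent exponentials, P(the former < the latter) = λ_1/(λ_1+λ_2) = 0.0196/0.1846 ≈ 0.1062.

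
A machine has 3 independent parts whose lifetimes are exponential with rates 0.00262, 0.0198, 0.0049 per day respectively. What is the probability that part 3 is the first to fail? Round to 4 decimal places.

The time to first failure is exponential with rate Σλ = 0.00262 + 0.0198 + 0.0049 = 0.02732.
P(part 3 first) = λ_3/Σλ = 0.0049/0.02732 ≈ 0.1794.

0.1794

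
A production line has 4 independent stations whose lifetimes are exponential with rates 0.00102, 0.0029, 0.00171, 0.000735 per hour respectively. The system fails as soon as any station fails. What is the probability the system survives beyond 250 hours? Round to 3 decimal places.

The time to first failure is exponential with rate Σλ = 0.00102 + 0.0029 + 0.00171 + 0.000735 = 0.006365.
P(min > 250) = e^(−0.006365·250) = e^(−1.5913) ≈ 0.204.

0.204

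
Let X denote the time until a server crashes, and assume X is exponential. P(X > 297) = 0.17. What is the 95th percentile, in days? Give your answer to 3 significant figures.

502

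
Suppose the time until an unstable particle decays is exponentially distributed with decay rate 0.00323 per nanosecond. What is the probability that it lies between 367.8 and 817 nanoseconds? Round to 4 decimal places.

0.2334

P(367.8 < X < 817) = e^(−λ·367.8) − e^(−λ·817) = 0.30483 − 0.07144 ≈ 0.2334.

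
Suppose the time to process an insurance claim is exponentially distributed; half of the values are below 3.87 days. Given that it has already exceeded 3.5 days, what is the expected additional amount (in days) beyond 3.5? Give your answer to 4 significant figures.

For an exponential, median = ln(2)/λ, so λ = ln 2 / 3.87 = 0.179108 per day.
By memorylessness, the remaining amount past any threshold is again Exp(λ) with mean 1/λ = 5.58323 days.

5.583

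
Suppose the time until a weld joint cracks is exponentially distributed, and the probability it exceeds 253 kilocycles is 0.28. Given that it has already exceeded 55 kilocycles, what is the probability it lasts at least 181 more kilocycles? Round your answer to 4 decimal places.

0.4022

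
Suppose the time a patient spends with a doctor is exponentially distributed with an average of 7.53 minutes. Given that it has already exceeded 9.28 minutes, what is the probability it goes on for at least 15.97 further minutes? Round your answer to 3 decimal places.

0.120

The rate is λ = 1/7.53 = 0.132802 per minute.
By the memoryless property, P(X > 9.28+15.97 | X > 9.28) = P(X > 15.97).
P(X > 15.97) = e^(−2.1208) ≈ 0.120.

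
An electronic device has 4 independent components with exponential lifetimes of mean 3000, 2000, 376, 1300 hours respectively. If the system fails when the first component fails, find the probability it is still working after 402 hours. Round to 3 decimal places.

The first failure time is exponential with rate Σλ_i = 1/3000 + 1/2000 + 1/376 + 1/1300 = 0.00426214 per hour.
P(min > 402) = e^(−0.00426214·402) = e^(−1.7134) ≈ 0.180.

0.180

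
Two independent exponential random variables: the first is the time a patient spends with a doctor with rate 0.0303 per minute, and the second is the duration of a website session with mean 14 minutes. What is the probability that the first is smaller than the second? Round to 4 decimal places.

0.2979

λ_1 = 0.0303, λ_2 = 1/14 = 0.0714286.
For independent exponentials, P(the first < the second) = λ_1/(λ_1+λ_2) = 0.0303/0.101729 ≈ 0.2979.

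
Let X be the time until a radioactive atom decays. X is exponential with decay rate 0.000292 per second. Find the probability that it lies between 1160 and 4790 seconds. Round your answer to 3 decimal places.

0.466

P(1160 < X < 4790) = e^(−λ·1160) − e^(−λ·4790) = 0.71268 − 0.24692 ≈ 0.466.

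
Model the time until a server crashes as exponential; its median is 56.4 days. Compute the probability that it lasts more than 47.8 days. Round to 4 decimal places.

For an exponential, median = ln(2)/λ, so λ = ln 2 / 56.4 = 0.0122898 per day.
P(X > 47.8) = e^(−λ·47.8) = e^(−0.58745) ≈ 0.5557.

0.5557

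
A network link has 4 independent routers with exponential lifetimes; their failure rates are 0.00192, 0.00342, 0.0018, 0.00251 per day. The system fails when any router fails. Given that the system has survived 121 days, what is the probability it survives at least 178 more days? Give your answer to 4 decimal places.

0.1795

Time to first failure ~ Exp(Σλ) with Σλ = 0.00965.
By memorylessness, P(T > 121+178 | T > 121) = P(T > 178) = e^(−0.00965·178) ≈ 0.1795.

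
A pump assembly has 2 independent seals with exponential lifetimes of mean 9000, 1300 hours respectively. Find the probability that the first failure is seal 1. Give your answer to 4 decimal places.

Rates: λ_i = 1/mean_i → 0.000111111, 0.000769231; Σλ = 0.000880342.
P(seal 1 first) = λ_1/Σλ = 0.000111111/0.000880342 ≈ 0.1262.

0.1262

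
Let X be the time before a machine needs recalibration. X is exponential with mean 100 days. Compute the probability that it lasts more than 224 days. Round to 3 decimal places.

0.106

The rate is λ = 1/100 = 0.01 per day.
P(X > 224) = e^(−λ·224) = e^(−2.24) ≈ 0.106.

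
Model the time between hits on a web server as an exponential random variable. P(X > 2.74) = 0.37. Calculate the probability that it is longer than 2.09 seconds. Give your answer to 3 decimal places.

0.468

e^(−λ·2.74) = 0.37 ⇒ λ = −ln(0.37)/2.74 = 0.362866.
P(X > 2.09) = e^(−0.362866·2.09) = e^(−0.75839) ≈ 0.468.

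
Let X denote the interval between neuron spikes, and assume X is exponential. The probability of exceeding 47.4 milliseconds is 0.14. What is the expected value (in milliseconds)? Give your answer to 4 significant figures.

24.11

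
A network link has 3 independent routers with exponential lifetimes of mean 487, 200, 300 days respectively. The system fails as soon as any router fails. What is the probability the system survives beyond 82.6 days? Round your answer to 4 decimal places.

The first failure time is exponential with rate Σλ_i = 1/487 + 1/200 + 1/300 = 0.0103867 per day.
P(min > 82.6) = e^(−0.0103867·82.6) = e^(−0.85794) ≈ 0.4240.

0.4240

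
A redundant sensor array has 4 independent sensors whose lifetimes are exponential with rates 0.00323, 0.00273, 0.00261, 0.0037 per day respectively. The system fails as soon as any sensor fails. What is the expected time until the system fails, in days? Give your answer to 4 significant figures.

The time to first failure is exponential with rate Σλ = 0.00323 + 0.00273 + 0.00261 + 0.0037 = 0.01227.
E[min] = 1/Σλ = 1/0.01227 = 81.4996 days.

81.50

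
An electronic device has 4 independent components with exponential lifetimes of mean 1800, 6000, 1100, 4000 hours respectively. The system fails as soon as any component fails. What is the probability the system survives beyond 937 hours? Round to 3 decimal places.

The first failure time is exponential with rate Σλ_i = 1/1800 + 1/6000 + 1/1100 + 1/4000 = 0.00188131 per hour.
P(min > 937) = e^(−0.00188131·937) = e^(−1.7628) ≈ 0.172.

0.172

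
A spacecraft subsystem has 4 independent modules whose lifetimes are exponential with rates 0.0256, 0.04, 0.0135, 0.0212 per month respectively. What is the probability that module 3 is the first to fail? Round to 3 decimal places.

0.135

The time to first failure is exponential with rate Σλ = 0.0256 + 0.04 + 0.0135 + 0.0212 = 0.1003.
P(module 3 first) = λ_3/Σλ = 0.0135/0.1003 ≈ 0.135.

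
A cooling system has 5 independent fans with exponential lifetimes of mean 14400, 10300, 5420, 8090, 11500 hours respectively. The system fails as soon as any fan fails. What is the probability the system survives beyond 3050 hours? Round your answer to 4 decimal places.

The first failure time is exponential with rate Σλ_i = 1/14400 + 1/10300 + 1/5420 + 1/8090 + 1/11500 = 0.0005616 per hour.
P(min > 3050) = e^(−0.0005616·3050) = e^(−1.7129) ≈ 0.1803.

0.1803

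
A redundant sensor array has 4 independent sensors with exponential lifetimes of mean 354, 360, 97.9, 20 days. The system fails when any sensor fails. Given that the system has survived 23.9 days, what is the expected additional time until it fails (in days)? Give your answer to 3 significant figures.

15.2

First-failure rate Σλ = 1/354 + 1/360 + 1/97.9 + 1/20 = 0.0658171.
By memorylessness the expected residual is 1/Σλ = 15.1936 days, regardless of the 23.9 already elapsed.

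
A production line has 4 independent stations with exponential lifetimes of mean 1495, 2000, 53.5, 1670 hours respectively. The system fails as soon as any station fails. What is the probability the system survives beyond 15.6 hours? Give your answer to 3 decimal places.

0.727

The first failure time is exponential with rate Σλ_i = 1/1495 + 1/2000 + 1/53.5 + 1/1670 = 0.0204593 per hour.
P(min > 15.6) = e^(−0.0204593·15.6) = e^(−0.31916) ≈ 0.727.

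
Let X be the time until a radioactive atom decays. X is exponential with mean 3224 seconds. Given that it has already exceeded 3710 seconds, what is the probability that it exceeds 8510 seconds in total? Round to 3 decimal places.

0.226

The rate is λ = 1/3224 = 0.000310174 per second.
By the memoryless property, P(X > 3710+4800 | X > 3710) = P(X > 4800).
P(X > 4800) = e^(−1.4888) ≈ 0.226.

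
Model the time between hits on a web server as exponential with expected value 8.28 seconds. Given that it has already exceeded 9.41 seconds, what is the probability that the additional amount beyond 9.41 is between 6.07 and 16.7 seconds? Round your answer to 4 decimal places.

The rate is λ = 1/8.28 = 0.120773 per second.
Memoryless: the residual past 9.41 is again Exp(λ).
P(6.07 < residual < 16.7) = e^(−λ·6.07) − e^(−λ·16.7) = 0.48042 − 0.13307 ≈ 0.3474.

0.3474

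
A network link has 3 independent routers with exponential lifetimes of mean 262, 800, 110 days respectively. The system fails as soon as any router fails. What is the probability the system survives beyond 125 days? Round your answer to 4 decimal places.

The first failure time is exponential with rate Σλ_i = 1/262 + 1/800 + 1/110 = 0.0141577 per day.
P(min > 125) = e^(−0.0141577·125) = e^(−1.7697) ≈ 0.1704.

0.1704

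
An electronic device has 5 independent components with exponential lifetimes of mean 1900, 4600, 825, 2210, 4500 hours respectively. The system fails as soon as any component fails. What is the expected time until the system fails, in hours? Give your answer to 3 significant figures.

380

The first failure time is exponential with rate Σλ_i = 1/1900 + 1/4600 + 1/825 + 1/2210 + 1/4500 = 0.00263054 per hour.
E[min] = 1/Σλ = 1/0.00263054 = 380.15 hours.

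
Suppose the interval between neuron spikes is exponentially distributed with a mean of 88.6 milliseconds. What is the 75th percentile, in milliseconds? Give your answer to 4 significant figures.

The rate is λ = 1/88.6 = 0.0112867 per millisecond.
Set 1 − e^(−λt) = 0.75, so t = −ln(0.25)/λ = 1.3863/0.0112867 ≈ 122.826 milliseconds.

122.8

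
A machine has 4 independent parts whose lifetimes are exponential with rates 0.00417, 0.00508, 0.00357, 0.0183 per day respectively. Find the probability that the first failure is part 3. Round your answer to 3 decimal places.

The time to first failure is exponential with rate Σλ = 0.00417 + 0.00508 + 0.00357 + 0.0183 = 0.03112.
P(part 3 first) = λ_3/Σλ = 0.00357/0.03112 ≈ 0.115.

0.115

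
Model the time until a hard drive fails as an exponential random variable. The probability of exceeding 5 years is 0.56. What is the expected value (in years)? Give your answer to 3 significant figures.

8.62

e^(−λ·5) = 0.56 ⇒ λ = −ln(0.56)/5 = 0.115964.
Mean = 1/λ = 8.62339 years.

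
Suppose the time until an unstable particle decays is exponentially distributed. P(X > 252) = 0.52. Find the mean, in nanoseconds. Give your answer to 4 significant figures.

385.4

e^(−λ·252) = 0.52 ⇒ λ = −ln(0.52)/252 = 0.00259495.
Mean = 1/λ = 385.364 nanoseconds.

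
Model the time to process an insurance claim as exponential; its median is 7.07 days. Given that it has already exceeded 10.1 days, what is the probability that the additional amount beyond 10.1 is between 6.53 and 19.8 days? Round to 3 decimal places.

For an exponential, median = ln(2)/λ, so λ = ln 2 / 7.07 = 0.0980406 per day.
Memoryless: the residual past 10.1 is again Exp(λ).
P(6.53 < residual < 19.8) = e^(−λ·6.53) − e^(−λ·19.8) = 0.52718 − 0.14353 ≈ 0.384.

0.384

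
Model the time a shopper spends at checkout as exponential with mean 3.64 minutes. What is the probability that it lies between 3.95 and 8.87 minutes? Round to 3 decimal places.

0.250

The rate is λ = 1/3.64 = 0.274725 per minute.
P(3.95 < X < 8.87) = e^(−λ·3.95) − e^(−λ·8.87) = 0.33785 − 0.08744 ≈ 0.250.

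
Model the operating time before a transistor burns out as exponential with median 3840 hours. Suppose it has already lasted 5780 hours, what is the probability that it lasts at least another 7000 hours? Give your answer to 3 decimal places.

0.283

For an exponential, median = ln(2)/λ, so λ = ln 2 / 3840 = 0.000180507 per hour.
The exponential is memoryless, so the remaining time is again Exp(λ): the condition X > 5780 is irrelevant.
P(X > 7000) = e^(−1.2635) ≈ 0.283.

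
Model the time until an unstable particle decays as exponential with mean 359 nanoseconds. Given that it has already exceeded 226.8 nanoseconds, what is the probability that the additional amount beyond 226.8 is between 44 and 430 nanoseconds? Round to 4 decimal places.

0.5828

The rate is λ = 1/359 = 0.00278552 per nanosecond.
Memoryless: the residual past 226.8 is again Exp(λ).
P(44 < residual < 430) = e^(−λ·44) − e^(−λ·430) = 0.88465 − 0.30187 ≈ 0.5828.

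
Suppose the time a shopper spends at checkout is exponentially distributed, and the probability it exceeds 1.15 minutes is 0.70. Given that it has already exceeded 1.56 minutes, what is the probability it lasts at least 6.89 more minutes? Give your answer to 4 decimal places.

0.1180

From e^(−λ·1.15) = 0.70, λ = −ln(0.70)/1.15 = 0.310152.
Memoryless: P(X > 1.56+6.89 | X > 1.56) = P(X > 6.89) = e^(−0.310152·6.89) ≈ 0.1180.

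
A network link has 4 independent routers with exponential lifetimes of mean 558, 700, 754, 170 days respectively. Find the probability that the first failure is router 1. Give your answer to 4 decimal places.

0.1718

Rates: λ_i = 1/mean_i → 0.00179211, 0.00142857, 0.00132626, 0.00588235; Σλ = 0.0104293.
P(router 1 first) = λ_1/Σλ = 0.00179211/0.0104293 ≈ 0.1718.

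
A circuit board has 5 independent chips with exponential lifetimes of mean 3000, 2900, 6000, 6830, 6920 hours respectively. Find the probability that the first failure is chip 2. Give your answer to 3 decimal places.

0.304

Rates: λ_i = 1/mean_i → 0.000333333, 0.000344828, 0.000166667, 0.000146413, 0.000144509; Σλ = 0.00113575.
P(chip 2 first) = λ_2/Σλ = 0.000344828/0.00113575 ≈ 0.304.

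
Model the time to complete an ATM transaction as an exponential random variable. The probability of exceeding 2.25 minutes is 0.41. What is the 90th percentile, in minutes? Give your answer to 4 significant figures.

5.811

e^(−λ·2.25) = 0.41 ⇒ λ = −ln(0.41)/2.25 = 0.396266.
90th percentile: 1 − e^(−λt) = 0.9, t = −ln(0.1)/λ = 5.81071 minutes.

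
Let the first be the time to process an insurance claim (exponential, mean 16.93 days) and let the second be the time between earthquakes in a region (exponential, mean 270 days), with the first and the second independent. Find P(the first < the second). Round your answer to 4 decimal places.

λ_1 = 1/16.93 = 0.0590667, λ_2 = 1/270 = 0.0037037.
For independent exponentials, P(the first < the second) = λ_1/(λ_1+λ_2) = 0.0590667/0.0627704 ≈ 0.9410.

0.9410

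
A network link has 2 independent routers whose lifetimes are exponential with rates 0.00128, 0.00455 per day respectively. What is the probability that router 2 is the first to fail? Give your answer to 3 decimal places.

The time to first failure is exponential with rate Σλ = 0.00128 + 0.00455 = 0.00583.
P(router 2 first) = λ_2/Σλ = 0.00455/0.00583 ≈ 0.780.

0.780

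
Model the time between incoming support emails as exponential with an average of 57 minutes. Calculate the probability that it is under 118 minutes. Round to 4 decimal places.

The rate is λ = 1/57 = 0.0175439 per minute.
P(X ≤ 118) = 1 − e^(−λ·118) = 1 − e^(−2.0702) ≈ 0.8738.

0.8738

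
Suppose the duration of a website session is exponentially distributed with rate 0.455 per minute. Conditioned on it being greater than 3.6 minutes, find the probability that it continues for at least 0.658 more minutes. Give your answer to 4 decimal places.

0.7413

By the memoryless property, P(X > 3.6+0.658 | X > 3.6) = P(X > 0.658).
P(X > 0.658) = e^(−0.29939) ≈ 0.7413.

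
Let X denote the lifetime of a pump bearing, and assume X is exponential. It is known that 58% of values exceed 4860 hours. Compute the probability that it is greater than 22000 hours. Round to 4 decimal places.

e^(−λ·4860) = 0.58 ⇒ λ = −ln(0.58)/4860 = 0.000112084.
P(X > 22000) = e^(−0.000112084·22000) = e^(−2.4658) ≈ 0.0849.

0.0849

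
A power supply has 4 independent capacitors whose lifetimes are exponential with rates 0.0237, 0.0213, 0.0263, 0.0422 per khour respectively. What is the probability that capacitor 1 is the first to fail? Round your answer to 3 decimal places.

0.209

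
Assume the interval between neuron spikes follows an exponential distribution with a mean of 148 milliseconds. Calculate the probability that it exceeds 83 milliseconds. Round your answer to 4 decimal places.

The rate is λ = 1/148 = 0.00675676 per millisecond.
P(X > 83) = e^(−λ·83) = e^(−0.56081) ≈ 0.5707.

0.5707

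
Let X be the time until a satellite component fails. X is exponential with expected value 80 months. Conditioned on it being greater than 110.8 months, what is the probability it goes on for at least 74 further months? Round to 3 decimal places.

The rate is λ = 1/80 = 0.0125 per month.
The exponential is memoryless, so the remaining time is again Exp(λ): the condition X > 110.8 is irrelevant.
P(X > 74) = e^(−0.925) ≈ 0.397.

0.397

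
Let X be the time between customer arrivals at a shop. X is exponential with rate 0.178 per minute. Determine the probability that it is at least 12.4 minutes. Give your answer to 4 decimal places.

0.1100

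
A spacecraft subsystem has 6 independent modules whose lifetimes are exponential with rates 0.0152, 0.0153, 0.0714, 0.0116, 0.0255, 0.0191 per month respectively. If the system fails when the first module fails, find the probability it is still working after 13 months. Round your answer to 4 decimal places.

0.1281

The time to first failure is exponential with rate Σλ = 0.0152 + 0.0153 + 0.0714 + 0.0116 + 0.0255 + 0.0191 = 0.1581.
P(min > 13) = e^(−0.1581·13) = e^(−2.0553) ≈ 0.1281.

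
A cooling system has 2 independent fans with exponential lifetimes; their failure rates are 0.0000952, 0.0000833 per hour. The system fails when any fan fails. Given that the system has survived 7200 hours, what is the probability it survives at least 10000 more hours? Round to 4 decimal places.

0.1678

Time to first failure ~ Exp(Σλ) with Σλ = 0.0001785.
By memorylessness, P(T > 7200+10000 | T > 7200) = P(T > 10000) = e^(−0.0001785·10000) ≈ 0.1678.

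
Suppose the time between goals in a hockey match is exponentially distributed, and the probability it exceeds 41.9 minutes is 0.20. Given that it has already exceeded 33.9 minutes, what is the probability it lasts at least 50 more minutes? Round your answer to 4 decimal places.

0.1465

From e^(−λ·41.9) = 0.20, λ = −ln(0.20)/41.9 = 0.0384114.
Memoryless: P(X > 33.9+50 | X > 33.9) = P(X > 50) = e^(−0.0384114·50) ≈ 0.1465.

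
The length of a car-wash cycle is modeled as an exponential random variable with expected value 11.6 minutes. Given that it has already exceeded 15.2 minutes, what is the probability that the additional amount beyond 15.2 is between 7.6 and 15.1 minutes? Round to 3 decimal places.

0.247

The rate is λ = 1/11.6 = 0.0862069 per minute.
Memoryless: the residual past 15.2 is again Exp(λ).
P(7.6 < residual < 15.1) = e^(−λ·7.6) − e^(−λ·15.1) = 0.51935 − 0.27206 ≈ 0.247.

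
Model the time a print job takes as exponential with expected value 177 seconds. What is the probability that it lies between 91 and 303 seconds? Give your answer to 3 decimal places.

The rate is λ = 1/177 = 0.00564972 per second.
P(91 < X < 303) = e^(−λ·91) − e^(−λ·303) = 0.59802 − 0.18053 ≈ 0.417.

0.417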